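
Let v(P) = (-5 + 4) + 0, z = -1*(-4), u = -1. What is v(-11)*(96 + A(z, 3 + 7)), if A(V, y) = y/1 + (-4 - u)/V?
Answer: -421/4 ≈ -105.25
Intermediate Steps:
z = 4
A(V, y) = y - 3/V (A(V, y) = y/1 + (-4 - 1*(-1))/V = y*1 + (-4 + 1)/V = y - 3/V)
v(P) = -1 (v(P) = -1 + 0 = -1)
v(-11)*(96 + A(z, 3 + 7)) = -(96 + ((3 + 7) - 3/4)) = -(96 + (10 - 3*¼)) = -(96 + (10 - ¾)) = -(96 + 37/4) = -1*421/4 = -421/4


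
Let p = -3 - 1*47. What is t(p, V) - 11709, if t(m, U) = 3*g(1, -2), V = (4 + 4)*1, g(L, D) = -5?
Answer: -11724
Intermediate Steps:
p = -50 (p = -3 - 47 = -50)
V = 8 (V = 8*1 = 8)
t(m, U) = -15 (t(m, U) = 3*(-5) = -15)
t(p, V) - 11709 = -15 - 11709 = -11724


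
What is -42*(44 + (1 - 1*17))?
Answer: -1176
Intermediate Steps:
-42*(44 + (1 - 1*17)) = -42*(44 + (1 - 17)) = -42*(44 - 16) = -42*28 = -1176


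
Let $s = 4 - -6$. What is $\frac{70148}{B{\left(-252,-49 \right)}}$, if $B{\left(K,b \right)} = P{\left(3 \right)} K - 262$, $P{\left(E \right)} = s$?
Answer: $- \frac{2698}{107} \approx -25.215$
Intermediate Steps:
$s = 10$ ($s = 4 + 6 = 10$)
$P{\left(E \right)} = 10$
$B{\left(K,b \right)} = -262 + 10 K$ ($B{\left(K,b \right)} = 10 K - 262 = -262 + 10 K$)
$\frac{70148}{B{\left(-252,-49 \right)}} = \frac{70148}{-262 + 10 \left(-252\right)} = \frac{70148}{-262 - 2520} = \frac{70148}{-2782} = 70148 \left(- \frac{1}{2782}\right) = - \frac{2698}{107}$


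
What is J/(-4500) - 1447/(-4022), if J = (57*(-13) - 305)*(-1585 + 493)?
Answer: -382295467/1508250 ≈ -253.47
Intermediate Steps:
J = 1142232 (J = (-741 - 305)*(-1092) = -1046*(-1092) = 1142232)
J/(-4500) - 1447/(-4022) = 1142232/(-4500) - 1447/(-4022) = 1142232*(-1/4500) - 1447*(-1/4022) = -95186/375 + 1447/4022 = -382295467/1508250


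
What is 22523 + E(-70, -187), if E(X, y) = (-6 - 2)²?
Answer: 22587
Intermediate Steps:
E(X, y) = 64 (E(X, y) = (-8)² = 64)
22523 + E(-70, -187) = 22523 + 64 = 22587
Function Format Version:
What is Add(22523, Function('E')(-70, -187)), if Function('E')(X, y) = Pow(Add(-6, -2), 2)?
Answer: 22587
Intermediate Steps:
Function('E')(X, y) = 64 (Function('E')(X, y) = Pow(-8, 2) = 64)
Add(22523, Function('E')(-70, -187)) = Add(22523, 64) = 22587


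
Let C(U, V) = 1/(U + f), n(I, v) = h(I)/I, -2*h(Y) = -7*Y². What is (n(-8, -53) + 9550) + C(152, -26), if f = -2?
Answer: 1428301/150 ≈ 9522.0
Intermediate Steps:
h(Y) = 7*Y²/2 (h(Y) = -(-7)*Y²/2 = 7*Y²/2)
n(I, v) = 7*I/2 (n(I, v) = (7*I²/2)/I = 7*I/2)
C(U, V) = 1/(-2 + U) (C(U, V) = 1/(U - 2) = 1/(-2 + U))
(n(-8, -53) + 9550) + C(152, -26) = ((7/2)*(-8) + 9550) + 1/(-2 + 152) = (-28 + 9550) + 1/150 = 9522 + 1/150 = 1428301/150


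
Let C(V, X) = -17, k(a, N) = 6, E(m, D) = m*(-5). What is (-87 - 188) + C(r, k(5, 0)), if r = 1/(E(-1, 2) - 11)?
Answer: -292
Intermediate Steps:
E(m, D) = -5*m
r = -⅙ (r = 1/(-5*(-1) - 11) = 1/(5 - 11) = 1/(-6) = -⅙ ≈ -0.16667)
(-87 - 188) + C(r, k(5, 0)) = (-87 - 188) - 17 = -275 - 17 = -292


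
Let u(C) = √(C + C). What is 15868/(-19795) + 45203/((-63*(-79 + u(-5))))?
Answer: 64439652731/7795528335 + 45203*I*√10/393813 ≈ 8.2662 + 0.36298*I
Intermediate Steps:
u(C) = √2*√C (u(C) = √(2*C) = √2*√C)
15868/(-19795) + 45203/((-63*(-79 + u(-5)))) = 15868/(-19795) + 45203/((-63*(-79 + √2*√(-5)))) = 15868*(-1/19795) + 45203/((-63*(-79 + √2*(I*√5)))) = -15868/19795 + 45203/((-63*(-79 + I*√10))) = -15868/19795 + 45203/(4977 - 63*I*√10)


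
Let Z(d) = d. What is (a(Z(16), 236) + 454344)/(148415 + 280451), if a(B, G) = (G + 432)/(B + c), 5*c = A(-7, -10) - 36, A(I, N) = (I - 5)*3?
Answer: 909523/857732 ≈ 1.0604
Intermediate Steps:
A(I, N) = -15 + 3*I (A(I, N) = (-5 + I)*3 = -15 + 3*I)
c = -72/5 (c = ((-15 + 3*(-7)) - 36)/5 = ((-15 - 21) - 36)/5 = (-36 - 36)/5 = (⅕)*(-72) = -72/5 ≈ -14.400)
a(B, G) = (432 + G)/(-72/5 + B) (a(B, G) = (G + 432)/(B - 72/5) = (432 + G)/(-72/5 + B))
(a(Z(16), 236) + 454344)/(148415 + 280451) = (5*(432 + 236)/(-72 + 5*16) + 454344)/(148415 + 280451) = (5*668/(-72 + 80) + 454344)/428866 = (5*668/8 + 454344)*(1/428866) = (5*(⅛)*668 + 454344)*(1/428866) = (835/2 + 454344)*(1/428866) = (909523/2)*(1/428866) = 909523/857732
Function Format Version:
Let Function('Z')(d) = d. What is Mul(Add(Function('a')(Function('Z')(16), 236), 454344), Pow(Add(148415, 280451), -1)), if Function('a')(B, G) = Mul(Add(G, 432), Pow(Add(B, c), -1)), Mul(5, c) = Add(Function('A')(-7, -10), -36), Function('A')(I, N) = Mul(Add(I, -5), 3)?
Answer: Rational(909523, 857732) ≈ 1.0604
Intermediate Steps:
Function('A')(I, N) = Add(-15, Mul(3, I)) (Function('A')(I, N) = Mul(Add(-5, I), 3) = Add(-15, Mul(3, I)))
c = Rational(-72, 5) (c = Mul(Rational(1, 5), Add(Add(-15, Mul(3, -7)), -36)) = Mul(Rational(1, 5), Add(Add(-15, -21), -36)) = Mul(Rational(1, 5), Add(-36, -36)) = Mul(Rational(1, 5), -72) = Rational(-72, 5) ≈ -14.400)
Function('a')(B, G) = Mul(Pow(Add(Rational(-72, 5), B), -1), Add(432, G)) (Function('a')(B, G) = Mul(Add(G, 432), Pow(Add(B, Rational(-72, 5)), -1)) = Mul(Add(432, G), Pow(Add(Rational(-72, 5), B), -1)) = Mul(Pow(Add(Rational(-72, 5), B), -1), Add(432, G)))
Mul(Add(Function('a')(Function('Z')(16), 236), 454344), Pow(Add(148415, 280451), -1)) = Mul(Add(Mul(5, Pow(Add(-72, Mul(5, 16)), -1), Add(432, 236)), 454344), Pow(Add(148415, 280451), -1)) = Mul(Add(Mul(5, Pow(Add(-72, 80), -1), 668), 454344), Pow(428866, -1)) = Mul(Add(Mul(5, Pow(8, -1), 668), 454344), Rational(1, 428866)) = Mul(Add(Mul(5, Rational(1, 8), 668), 454344), Rational(1, 428866)) = Mul(Add(Rational(835, 2), 454344), Rational(1, 428866)) = Mul(Rational(909523, 2), Rational(1, 428866)) = Rational(909523, 857732)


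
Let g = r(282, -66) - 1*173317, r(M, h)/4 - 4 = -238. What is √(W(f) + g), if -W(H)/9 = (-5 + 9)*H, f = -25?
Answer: I*√173353 ≈ 416.36*I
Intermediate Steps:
r(M, h) = -936 (r(M, h) = 16 + 4*(-238) = 16 - 952 = -936)
W(H) = -36*H (W(H) = -9*(-5 + 9)*H = -36*H)
g = -174253 (g = -936 - 1*173317 = -936 - 173317 = -174253)
√(W(f) + g) = √(-36*(-25) - 174253) = √(900 - 174253) = √(-173353) = I*√173353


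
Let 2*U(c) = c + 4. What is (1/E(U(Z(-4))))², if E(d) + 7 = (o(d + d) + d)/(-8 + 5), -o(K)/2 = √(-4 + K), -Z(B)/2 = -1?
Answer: 9/(4*(12 - √2)²) ≈ 0.020079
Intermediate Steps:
Z(B) = 2 (Z(B) = -2*(-1) = 2)
U(c) = 2 + c/2 (U(c) = (c + 4)/2 = (4 + c)/2 = 2 + c/2)
o(K) = -2*√(-4 + K)
E(d) = -7 - d/3 + 2*√(-4 + 2*d)/3 (E(d) = -7 + (-2*√(-4 + (d + d)) + d)/(-8 + 5) = -7 + (-2*√(-4 + 2*d) + d)/(-3) = -7 + (d - 2*√(-4 + 2*d))*(-⅓) = -7 + (-d/3 + 2*√(-4 + 2*d)/3) = -7 - d/3 + 2*√(-4 + 2*d)/3)
(1/E(U(Z(-4))))² = (1/(-7 - (2 + (½)*2)/3 + 2*√(-4 + 2*(2 + (½)*2))/3))² = (1/(-7 - (2 + 1)/3 + 2*√(-4 + 2*(2 + 1))/3))² = (1/(-7 - ⅓*3 + 2*√(-4 + 2*3)/3))² = (1/(-7 - 1 + 2*√(-4 + 6)/3))² = (1/(-7 - 1 + 2*√2/3))² = (1/(-8 + 2*√2/3))² = (-8 + 2*√2/3)⁻²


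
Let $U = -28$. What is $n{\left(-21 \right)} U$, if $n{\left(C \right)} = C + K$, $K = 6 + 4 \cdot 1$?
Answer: $308$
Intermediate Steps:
$K = 10$ ($K = 6 + 4 = 10$)
$n{\left(C \right)} = 10 + C$ ($n{\left(C \right)} = C + 10 = 10 + C$)
$n{\left(-21 \right)} U = \left(10 - 21\right) \left(-28\right) = \left(-11\right) \left(-28\right) = 308$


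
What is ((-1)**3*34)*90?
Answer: -3060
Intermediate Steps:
((-1)**3*34)*90 = -1*34*90 = -34*90 = -3060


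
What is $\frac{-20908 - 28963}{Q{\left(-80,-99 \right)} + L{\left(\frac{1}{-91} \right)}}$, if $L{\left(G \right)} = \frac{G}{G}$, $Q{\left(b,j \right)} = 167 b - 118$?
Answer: $\frac{49871}{13477} \approx 3.7005$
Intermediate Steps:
$Q{\left(b,j \right)} = -118 + 167 b$
$L{\left(G \right)} = 1$
$\frac{-20908 - 28963}{Q{\left(-80,-99 \right)} + L{\left(\frac{1}{-91} \right)}} = \frac{-20908 - 28963}{\left(-118 + 167 \left(-80\right)\right) + 1} = - \frac{49871}{\left(-118 - 13360\right) + 1} = - \frac{49871}{-13478 + 1} = - \frac{49871}{-13477} = \left(-49871\right) \left(- \frac{1}{13477}\right) = \frac{49871}{13477}$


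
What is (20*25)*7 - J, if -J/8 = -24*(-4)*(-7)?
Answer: -1876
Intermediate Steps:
J = 5376 (J = -8*(-24*(-4))*(-7) = -768*(-7) = -8*(-672) = 5376)
(20*25)*7 - J = (20*25)*7 - 1*5376 = 500*7 - 5376 = 3500 - 5376 = -1876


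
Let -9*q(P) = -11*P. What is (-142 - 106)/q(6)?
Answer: -372/11 ≈ -33.818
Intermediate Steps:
q(P) = 11*P/9 (q(P) = -(-11)*P/9 = 11*P/9)
(-142 - 106)/q(6) = (-142 - 106)/(((11/9)*6)) = -248/(22/3) = (3/22)*(-248) = -372/11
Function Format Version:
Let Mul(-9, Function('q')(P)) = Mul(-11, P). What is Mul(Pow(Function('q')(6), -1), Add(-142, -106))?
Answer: Rational(-372, 11) ≈ -33.818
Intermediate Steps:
Function('q')(P) = Mul(Rational(11, 9), P) (Function('q')(P) = Mul(Rational(-1, 9), Mul(-11, P)) = Mul(Rational(11, 9), P))
Mul(Pow(Function('q')(6), -1), Add(-142, -106)) = Mul(Pow(Mul(Rational(11, 9), 6), -1), Add(-142, -106)) = Mul(Pow(Rational(22, 3), -1), -248) = Mul(Rational(3, 22), -248) = Rational(-372, 11)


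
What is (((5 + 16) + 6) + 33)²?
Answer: 3600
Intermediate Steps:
(((5 + 16) + 6) + 33)² = ((21 + 6) + 33)² = (27 + 33)² = 60² = 3600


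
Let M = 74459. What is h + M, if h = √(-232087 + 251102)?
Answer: 74459 + √19015 ≈ 74597.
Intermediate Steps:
h = √19015 ≈ 137.89
h + M = √19015 + 74459 = 74459 + √19015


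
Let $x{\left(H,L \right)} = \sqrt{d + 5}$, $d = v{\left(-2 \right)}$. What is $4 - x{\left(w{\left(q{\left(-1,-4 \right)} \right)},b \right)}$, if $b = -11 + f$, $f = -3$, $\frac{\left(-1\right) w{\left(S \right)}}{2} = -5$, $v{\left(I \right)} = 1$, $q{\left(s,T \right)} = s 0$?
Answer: $4 - \sqrt{6} \approx 1.5505$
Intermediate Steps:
$q{\left(s,T \right)} = 0$
$w{\left(S \right)} = 10$ ($w{\left(S \right)} = \left(-2\right) \left(-5\right) = 10$)
$d = 1$
$b = -14$ ($b = -11 - 3 = -14$)
$x{\left(H,L \right)} = \sqrt{6}$ ($x{\left(H,L \right)} = \sqrt{1 + 5} = \sqrt{6}$)
$4 - x{\left(w{\left(q{\left(-1,-4 \right)} \right)},b \right)} = 4 - \sqrt{6}$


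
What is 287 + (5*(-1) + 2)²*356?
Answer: 3491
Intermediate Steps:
287 + (5*(-1) + 2)²*356 = 287 + (-5 + 2)²*356 = 287 + (-3)²*356 = 287 + 9*356 = 287 + 3204 = 3491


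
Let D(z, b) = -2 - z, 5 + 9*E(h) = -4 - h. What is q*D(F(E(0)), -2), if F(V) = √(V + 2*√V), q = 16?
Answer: -32 - 16*√(-1 + 2*I) ≈ -44.578 - 20.352*I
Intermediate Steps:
E(h) = -1 - h/9 (E(h) = -5/9 + (-4 - h)/9 = -5/9 + (-4/9 - h/9) = -1 - h/9)
q*D(F(E(0)), -2) = 16*(-2 - √((-1 - ⅑*0) + 2*√(-1 - ⅑*0))) = 16*(-2 - √((-1 + 0) + 2*√(-1 + 0))) = 16*(-2 - √(-1 + 2*√(-1))) = 16*(-2 - √(-1 + 2*I)) = -32 - 16*√(-1 + 2*I)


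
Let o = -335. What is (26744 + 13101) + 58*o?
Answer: 20415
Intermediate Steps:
(26744 + 13101) + 58*o = (26744 + 13101) + 58*(-335) = 39845 - 19430 = 20415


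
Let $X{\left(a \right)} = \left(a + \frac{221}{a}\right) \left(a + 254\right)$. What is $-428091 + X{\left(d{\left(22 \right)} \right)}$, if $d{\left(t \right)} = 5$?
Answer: $- \frac{2076741}{5} \approx -4.1535 \cdot 10^{5}$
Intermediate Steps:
$X{\left(a \right)} = \left(254 + a\right) \left(a + \frac{221}{a}\right)$ ($X{\left(a \right)} = \left(a + \frac{221}{a}\right) \left(254 + a\right) = \left(254 + a\right) \left(a + \frac{221}{a}\right)$)
$-428091 + X{\left(d{\left(22 \right)} \right)} = -428091 + \left(221 + 5^{2} + 254 \cdot 5 + \frac{56134}{5}\right) = -428091 + \left(221 + 25 + 1270 + 56134 \cdot \frac{1}{5}\right) = -428091 + \left(221 + 25 + 1270 + \frac{56134}{5}\right) = -428091 + \frac{63714}{5} = - \frac{2076741}{5}$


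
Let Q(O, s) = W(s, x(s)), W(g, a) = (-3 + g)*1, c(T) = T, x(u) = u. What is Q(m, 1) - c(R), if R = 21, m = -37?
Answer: -23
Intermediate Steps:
W(g, a) = -3 + g
Q(O, s) = -3 + s
Q(m, 1) - c(R) = (-3 + 1) - 1*21 = -2 - 21 = -23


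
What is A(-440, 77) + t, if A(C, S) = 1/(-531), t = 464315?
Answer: 246551264/531 ≈ 4.6432e+5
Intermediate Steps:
A(C, S) = -1/531
A(-440, 77) + t = -1/531 + 464315 = 246551264/531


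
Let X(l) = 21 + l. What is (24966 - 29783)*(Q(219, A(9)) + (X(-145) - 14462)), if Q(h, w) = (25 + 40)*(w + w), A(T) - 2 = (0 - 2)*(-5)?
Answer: 62746242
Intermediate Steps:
A(T) = 12 (A(T) = 2 + (0 - 2)*(-5) = 2 - 2*(-5) = 2 + 10 = 12)
Q(h, w) = 130*w (Q(h, w) = 65*(2*w) = 130*w)
(24966 - 29783)*(Q(219, A(9)) + (X(-145) - 14462)) = (24966 - 29783)*(130*12 + ((21 - 145) - 14462)) = -4817*(1560 + (-124 - 14462)) = -4817*(1560 - 14586) = -4817*(-13026) = 62746242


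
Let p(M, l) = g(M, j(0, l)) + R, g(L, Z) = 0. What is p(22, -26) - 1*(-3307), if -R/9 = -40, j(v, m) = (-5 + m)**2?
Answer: 3667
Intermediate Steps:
R = 360 (R = -9*(-40) = 360)
p(M, l) = 360 (p(M, l) = 0 + 360 = 360)
p(22, -26) - 1*(-3307) = 360 - 1*(-3307) = 360 + 3307 = 3667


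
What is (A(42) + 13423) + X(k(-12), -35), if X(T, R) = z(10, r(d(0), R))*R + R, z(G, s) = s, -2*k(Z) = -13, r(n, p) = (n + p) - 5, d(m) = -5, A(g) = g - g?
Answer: 14963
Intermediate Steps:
A(g) = 0
r(n, p) = -5 + n + p
k(Z) = 13/2 (k(Z) = -1/2*(-13) = 13/2)
X(T, R) = R + R*(-10 + R) (X(T, R) = (-5 - 5 + R)*R + R = (-10 + R)*R + R = R*(-10 + R) + R = R + R*(-10 + R))
(A(42) + 13423) + X(k(-12), -35) = (0 + 13423) - 35*(-9 - 35) = 13423 - 35*(-44) = 13423 + 1540 = 14963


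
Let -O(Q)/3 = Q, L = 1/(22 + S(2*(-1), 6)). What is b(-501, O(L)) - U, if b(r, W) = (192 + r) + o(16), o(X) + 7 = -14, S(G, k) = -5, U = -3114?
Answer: 2784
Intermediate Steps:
L = 1/17 (L = 1/(22 - 5) = 1/17 ≈ 0.058824)
O(Q) = -3*Q
o(X) = -21 (o(X) = -7 - 14 = -21)
b(r, W) = 171 + r (b(r, W) = (192 + r) - 21 = 171 + r)
b(-501, O(L)) - U = (171 - 501) - 1*(-3114) = -330 + 3114 = 2784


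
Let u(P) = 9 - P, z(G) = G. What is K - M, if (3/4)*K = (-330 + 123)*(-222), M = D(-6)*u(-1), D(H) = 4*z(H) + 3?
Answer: 61482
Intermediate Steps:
D(H) = 3 + 4*H (D(H) = 4*H + 3 = 3 + 4*H)
M = -210 (M = (3 + 4*(-6))*(9 - 1*(-1)) = (3 - 24)*(9 + 1) = -21*10 = -210)
K = 61272 (K = 4*((-330 + 123)*(-222))/3 = 4*(-207*(-222))/3 = (4/3)*45954 = 61272)
K - M = 61272 - 1*(-210) = 61272 + 210 = 61482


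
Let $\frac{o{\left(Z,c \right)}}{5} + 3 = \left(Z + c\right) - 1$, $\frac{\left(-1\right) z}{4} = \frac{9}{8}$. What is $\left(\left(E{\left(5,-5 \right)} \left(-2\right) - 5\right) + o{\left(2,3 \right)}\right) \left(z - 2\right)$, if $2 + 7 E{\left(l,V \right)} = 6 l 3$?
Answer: $\frac{1144}{7} \approx 163.43$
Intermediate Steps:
$E{\left(l,V \right)} = - \frac{2}{7} + \frac{18 l}{7}$ ($E{\left(l,V \right)} = - \frac{2}{7} + \frac{6 l 3}{7} = - \frac{2}{7} + \frac{18 l}{7}$)
$z = - \frac{9}{2}$ ($z = - 4 \cdot \frac{9}{8} = - 4 \cdot 9 \cdot \frac{1}{8} = \left(-4\right) \frac{9}{8} = - \frac{9}{2} \approx -4.5$)
$o{\left(Z,c \right)} = -20 + 5 Z + 5 c$ ($o{\left(Z,c \right)} = -15 + 5 \left(\left(Z + c\right) - 1\right) = -15 + 5 \left(-1 + Z + c\right) = -15 + \left(-5 + 5 Z + 5 c\right) = -20 + 5 Z + 5 c$)
$\left(\left(E{\left(5,-5 \right)} \left(-2\right) - 5\right) + o{\left(2,3 \right)}\right) \left(z - 2\right) = \left(\left(\left(- \frac{2}{7} + \frac{18}{7} \cdot 5\right) \left(-2\right) - 5\right) + \left(-20 + 5 \cdot 2 + 5 \cdot 3\right)\right) \left(- \frac{9}{2} - 2\right) = \left(\left(\left(- \frac{2}{7} + \frac{90}{7}\right) \left(-2\right) - 5\right) + \left(-20 + 10 + 15\right)\right) \left(- \frac{9}{2} - 2\right) = \left(\left(\frac{88}{7} \left(-2\right) - 5\right) + 5\right) \left(- \frac{13}{2}\right) = \left(\left(- \frac{176}{7} - 5\right) + 5\right) \left(- \frac{13}{2}\right) = \left(- \frac{211}{7} + 5\right) \left(- \frac{13}{2}\right) = \left(- \frac{176}{7}\right) \left(- \frac{13}{2}\right) = \frac{1144}{7}$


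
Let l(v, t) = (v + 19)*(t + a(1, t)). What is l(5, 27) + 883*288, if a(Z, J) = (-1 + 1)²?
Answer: 254952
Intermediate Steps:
a(Z, J) = 0 (a(Z, J) = 0² = 0)
l(v, t) = t*(19 + v) (l(v, t) = (v + 19)*(t + 0) = (19 + v)*t = t*(19 + v))
l(5, 27) + 883*288 = 27*(19 + 5) + 883*288 = 27*24 + 254304 = 648 + 254304 = 254952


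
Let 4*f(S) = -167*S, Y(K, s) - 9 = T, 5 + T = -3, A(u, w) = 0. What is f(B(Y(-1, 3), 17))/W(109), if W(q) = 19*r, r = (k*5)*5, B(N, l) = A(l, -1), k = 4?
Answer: 0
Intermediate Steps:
T = -8 (T = -5 - 3 = -8)
Y(K, s) = 1 (Y(K, s) = 9 - 8 = 1)
B(N, l) = 0
r = 100 (r = (4*5)*5 = 20*5 = 100)
f(S) = -167*S/4 (f(S) = (-167*S)/4 = -167*S/4)
W(q) = 1900 (W(q) = 19*100 = 1900)
f(B(Y(-1, 3), 17))/W(109) = -167/4*0/1900 = 0*(1/1900) = 0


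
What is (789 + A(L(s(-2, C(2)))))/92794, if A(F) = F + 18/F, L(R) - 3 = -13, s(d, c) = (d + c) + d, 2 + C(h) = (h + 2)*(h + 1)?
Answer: 1943/231985 ≈ 0.0083755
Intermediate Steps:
C(h) = -2 + (1 + h)*(2 + h) (C(h) = -2 + (h + 2)*(h + 1) = -2 + (2 + h)*(1 + h) = -2 + (1 + h)*(2 + h))
s(d, c) = c + 2*d (s(d, c) = (c + d) + d = c + 2*d)
L(R) = -10 (L(R) = 3 - 13 = -10)
(789 + A(L(s(-2, C(2)))))/92794 = (789 + (-10 + 18/(-10)))/92794 = (789 + (-10 + 18*(-⅒)))*(1/92794) = (789 + (-10 - 9/5))*(1/92794) = (789 - 59/5)*(1/92794) = (3886/5)*(1/92794) = 1943/231985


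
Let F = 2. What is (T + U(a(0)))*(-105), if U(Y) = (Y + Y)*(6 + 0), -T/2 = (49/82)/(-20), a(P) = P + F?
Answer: -414309/164 ≈ -2526.3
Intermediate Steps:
a(P) = 2 + P (a(P) = P + 2 = 2 + P)
T = 49/820 (T = -2*49/82/(-20) = -2*49*(1/82)*(-1)/20 = -49*(-1)/(41*20) = -2*(-49/1640) = 49/820 ≈ 0.059756)
U(Y) = 12*Y (U(Y) = (2*Y)*6 = 12*Y)
(T + U(a(0)))*(-105) = (49/820 + 12*(2 + 0))*(-105) = (49/820 + 12*2)*(-105) = (49/820 + 24)*(-105) = (19729/820)*(-105) = -414309/164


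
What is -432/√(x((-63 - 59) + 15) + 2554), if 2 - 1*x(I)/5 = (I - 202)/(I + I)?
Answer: -432*√117090314/547151 ≈ -8.5435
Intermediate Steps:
x(I) = 10 - 5*(-202 + I)/(2*I) (x(I) = 10 - 5*(I - 202)/(I + I) = 10 - 5*(-202 + I)/(2*I))
-432/√(x((-63 - 59) + 15) + 2554) = -432/√((15/2 + 505/((-63 - 59) + 15)) + 2554) = -432/√((15/2 + 505/(-122 + 15)) + 2554) = -432/√((15/2 + 505/(-107)) + 2554) = -432/√((15/2 + 505*(-1/107)) + 2554) = -432/√((15/2 - 505/107) + 2554) = -432/√(595/214 + 2554) = -432*√117090314/547151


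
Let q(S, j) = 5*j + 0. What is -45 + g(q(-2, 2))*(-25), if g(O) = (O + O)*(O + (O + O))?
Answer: -15045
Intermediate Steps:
q(S, j) = 5*j
g(O) = 6*O² (g(O) = (2*O)*(O + 2*O) = (2*O)*(3*O) = 6*O²)
-45 + g(q(-2, 2))*(-25) = -45 + (6*(5*2)²)*(-25) = -45 + (6*10²)*(-25) = -45 + (6*100)*(-25) = -45 + 600*(-25) = -45 - 15000 = -15045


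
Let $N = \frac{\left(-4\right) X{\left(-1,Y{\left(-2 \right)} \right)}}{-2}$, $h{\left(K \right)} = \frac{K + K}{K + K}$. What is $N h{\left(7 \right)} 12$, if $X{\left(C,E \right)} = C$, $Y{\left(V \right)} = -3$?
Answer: $-24$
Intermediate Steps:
$h{\left(K \right)} = 1$ ($h{\left(K \right)} = \frac{2 K}{2 K} = 2 K \frac{1}{2 K} = 1$)
$N = -2$ ($N = \frac{\left(-4\right) \left(-1\right)}{-2} = 4 \left(- \frac{1}{2}\right) = -2$)
$N h{\left(7 \right)} 12 = \left(-2\right) 1 \cdot 12 = \left(-2\right) 12 = -24$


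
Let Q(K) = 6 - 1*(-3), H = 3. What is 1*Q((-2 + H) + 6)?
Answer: 9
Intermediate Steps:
Q(K) = 9 (Q(K) = 6 + 3 = 9)
1*Q((-2 + H) + 6) = 1*9 = 9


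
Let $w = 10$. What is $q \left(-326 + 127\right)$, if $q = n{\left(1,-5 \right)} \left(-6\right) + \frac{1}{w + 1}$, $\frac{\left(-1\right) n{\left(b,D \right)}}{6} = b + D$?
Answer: $\frac{315017}{11} \approx 28638.0$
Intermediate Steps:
$n{\left(b,D \right)} = - 6 D - 6 b$ ($n{\left(b,D \right)} = - 6 \left(b + D\right) = - 6 \left(D + b\right) = - 6 D - 6 b$)
$q = - \frac{1583}{11}$ ($q = \left(\left(-6\right) \left(-5\right) - 6\right) \left(-6\right) + \frac{1}{10 + 1} = \left(30 - 6\right) \left(-6\right) + \frac{1}{11} = 24 \left(-6\right) + \frac{1}{11} = -144 + \frac{1}{11} = - \frac{1583}{11} \approx -143.91$)
$q \left(-326 + 127\right) = - \frac{1583 \left(-326 + 127\right)}{11} = \left(- \frac{1583}{11}\right) \left(-199\right) = \frac{315017}{11}$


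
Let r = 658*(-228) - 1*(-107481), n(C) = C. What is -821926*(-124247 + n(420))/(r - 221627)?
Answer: -50888315401/132085 ≈ -3.8527e+5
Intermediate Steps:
r = -42543 (r = -150024 + 107481 = -42543)
-821926*(-124247 + n(420))/(r - 221627) = -821926*(-124247 + 420)/(-42543 - 221627) = -821926/((-264170/(-123827))) = -821926/((-264170*(-1/123827))) = -821926/264170/123827 = -821926*123827/264170 = -50888315401/132085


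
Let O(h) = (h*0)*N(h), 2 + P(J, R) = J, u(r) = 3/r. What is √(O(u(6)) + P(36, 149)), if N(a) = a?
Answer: √34 ≈ 5.8309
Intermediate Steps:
P(J, R) = -2 + J
O(h) = 0 (O(h) = (h*0)*h = 0*h = 0)
√(O(u(6)) + P(36, 149)) = √(0 + (-2 + 36)) = √(0 + 34) = √34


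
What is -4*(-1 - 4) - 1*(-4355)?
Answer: 4375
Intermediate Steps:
-4*(-1 - 4) - 1*(-4355) = -4*(-5) + 4355 = 20 + 4355 = 4375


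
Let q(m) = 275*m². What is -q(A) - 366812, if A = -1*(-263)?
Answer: -19388287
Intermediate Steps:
A = 263
-q(A) - 366812 = -275*263² - 366812 = -275*69169 - 366812 = -1*19021475 - 366812 = -19021475 - 366812 = -19388287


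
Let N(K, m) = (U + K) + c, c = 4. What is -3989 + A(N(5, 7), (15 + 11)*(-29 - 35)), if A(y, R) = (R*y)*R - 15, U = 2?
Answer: 30453852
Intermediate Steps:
N(K, m) = 6 + K (N(K, m) = (2 + K) + 4 = 6 + K)
A(y, R) = -15 + y*R² (A(y, R) = y*R² - 15 = -15 + y*R²)
-3989 + A(N(5, 7), (15 + 11)*(-29 - 35)) = -3989 + (-15 + (6 + 5)*((15 + 11)*(-29 - 35))²) = -3989 + (-15 + 11*(26*(-64))²) = -3989 + (-15 + 11*(-1664)²) = -3989 + (-15 + 11*2768896) = -3989 + (-15 + 30457856) = -3989 + 30457841 = 30453852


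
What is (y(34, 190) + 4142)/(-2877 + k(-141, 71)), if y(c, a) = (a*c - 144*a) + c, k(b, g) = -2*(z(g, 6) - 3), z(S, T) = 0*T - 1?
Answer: 16724/2869 ≈ 5.8292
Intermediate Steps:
z(S, T) = -1 (z(S, T) = 0 - 1 = -1)
k(b, g) = 8 (k(b, g) = -2*(-1 - 3) = -2*(-4) = 8)
y(c, a) = c - 144*a + a*c (y(c, a) = (-144*a + a*c) + c = c - 144*a + a*c)
(y(34, 190) + 4142)/(-2877 + k(-141, 71)) = ((34 - 144*190 + 190*34) + 4142)/(-2877 + 8) = ((34 - 27360 + 6460) + 4142)/(-2869) = (-20866 + 4142)*(-1/2869) = -16724*(-1/2869) = 16724/2869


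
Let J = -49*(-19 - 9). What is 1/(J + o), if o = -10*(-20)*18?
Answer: 1/4972 ≈ 0.00020113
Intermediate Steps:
J = 1372 (J = -49*(-28) = 1372)
o = 3600 (o = 200*18 = 3600)
1/(J + o) = 1/(1372 + 3600) = 1/4972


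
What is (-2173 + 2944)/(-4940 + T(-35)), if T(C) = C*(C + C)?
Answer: -257/830 ≈ -0.30964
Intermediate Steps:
T(C) = 2*C**2 (T(C) = C*(2*C) = 2*C**2)
(-2173 + 2944)/(-4940 + T(-35)) = (-2173 + 2944)/(-4940 + 2*(-35)**2) = 771/(-4940 + 2*1225) = 771/(-4940 + 2450) = 771/(-2490) = 771*(-1/2490) = -257/830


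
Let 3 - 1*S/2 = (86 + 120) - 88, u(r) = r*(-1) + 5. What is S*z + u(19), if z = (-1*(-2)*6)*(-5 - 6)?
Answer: 30346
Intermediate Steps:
u(r) = 5 - r (u(r) = -r + 5 = 5 - r)
S = -230 (S = 6 - 2*((86 + 120) - 88) = 6 - 2*(206 - 88) = 6 - 2*118 = 6 - 236 = -230)
z = -132 (z = (2*6)*(-11) = 12*(-11) = -132)
S*z + u(19) = -230*(-132) + (5 - 1*19) = 30360 + (5 - 19) = 30360 - 14 = 30346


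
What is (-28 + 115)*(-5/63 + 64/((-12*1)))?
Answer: -9889/21 ≈ -470.90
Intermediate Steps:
(-28 + 115)*(-5/63 + 64/((-12*1))) = 87*(-5*1/63 + 64/(-12)) = 87*(-5/63 + 64*(-1/12)) = 87*(-5/63 - 16/3) = 87*(-341/63) = -9889/21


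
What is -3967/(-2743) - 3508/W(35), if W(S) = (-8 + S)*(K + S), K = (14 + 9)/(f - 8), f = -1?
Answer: -1536838/600717 ≈ -2.5583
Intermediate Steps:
K = -23/9 (K = (14 + 9)/(-1 - 8) = 23/(-9) = 23*(-1/9) = -23/9 ≈ -2.5556)
W(S) = (-8 + S)*(-23/9 + S)
-3967/(-2743) - 3508/W(35) = -3967/(-2743) - 3508/(184/9 + 35**2 - 95/9*35) = -3967*(-1/2743) - 3508/(184/9 + 1225 - 3325/9) = 3967/2743 - 3508/876 = 3967/2743 - 3508*1/876 = 3967/2743 - 877/219 = -1536838/600717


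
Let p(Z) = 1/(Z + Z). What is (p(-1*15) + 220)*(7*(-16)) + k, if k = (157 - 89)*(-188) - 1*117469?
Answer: -2323339/15 ≈ -1.5489e+5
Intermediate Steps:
p(Z) = 1/(2*Z)
k = -130253 (k = 68*(-188) - 117469 = -12784 - 117469 = -130253)
(p(-1*15) + 220)*(7*(-16)) + k = (1/(2*((-1*15))) + 220)*(7*(-16)) - 130253 = ((1/2)/(-15) + 220)*(-112) - 130253 = ((1/2)*(-1/15) + 220)*(-112) - 130253 = (-1/30 + 220)*(-112) - 130253 = (6599/30)*(-112) - 130253 = -369544/15 - 130253 = -2323339/15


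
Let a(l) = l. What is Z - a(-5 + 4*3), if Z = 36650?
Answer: 36643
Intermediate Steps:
Z - a(-5 + 4*3) = 36650 - (-5 + 4*3) = 36650 - (-5 + 12) = 36650 - 1*7 = 36650 - 7 = 36643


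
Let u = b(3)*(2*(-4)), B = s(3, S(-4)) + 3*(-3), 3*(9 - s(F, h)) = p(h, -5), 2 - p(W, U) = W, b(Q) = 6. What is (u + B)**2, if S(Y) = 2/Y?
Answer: 85849/36 ≈ 2384.7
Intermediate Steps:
p(W, U) = 2 - W
s(F, h) = 25/3 + h/3 (s(F, h) = 9 - (2 - h)/3 = 9 + (-2/3 + h/3) = 25/3 + h/3)
B = -5/6 (B = (25/3 + (2/(-4))/3) + 3*(-3) = (25/3 + (2*(-1/4))/3) - 9 = (25/3 + (1/3)*(-1/2)) - 9 = (25/3 - 1/6) - 9 = 49/6 - 9 = -5/6 ≈ -0.83333)
u = -48 (u = 6*(2*(-4)) = 6*(-8) = -48)
(u + B)**2 = (-48 - 5/6)**2 = (-293/6)**2 = 85849/36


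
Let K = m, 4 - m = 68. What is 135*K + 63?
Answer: -8577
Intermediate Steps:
m = -64 (m = 4 - 1*68 = 4 - 68 = -64)
K = -64
135*K + 63 = 135*(-64) + 63 = -8640 + 63 = -8577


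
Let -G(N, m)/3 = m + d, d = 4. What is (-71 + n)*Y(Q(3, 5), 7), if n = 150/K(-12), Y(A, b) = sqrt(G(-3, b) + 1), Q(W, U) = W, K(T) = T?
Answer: -334*I*sqrt(2) ≈ -472.35*I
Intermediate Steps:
G(N, m) = -12 - 3*m (G(N, m) = -3*(m + 4) = -3*(4 + m) = -12 - 3*m)
Y(A, b) = sqrt(-11 - 3*b) (Y(A, b) = sqrt((-12 - 3*b) + 1) = sqrt(-11 - 3*b))
n = -25/2 (n = 150/(-12) = 150*(-1/12) = -25/2 ≈ -12.500)
(-71 + n)*Y(Q(3, 5), 7) = (-71 - 25/2)*sqrt(-11 - 3*7) = -167*sqrt(-11 - 21)/2 = -334*I*sqrt(2)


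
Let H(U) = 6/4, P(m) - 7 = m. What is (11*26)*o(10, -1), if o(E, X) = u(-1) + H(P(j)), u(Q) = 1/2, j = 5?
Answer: 572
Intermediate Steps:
u(Q) = ½
P(m) = 7 + m
H(U) = 3/2 (H(U) = 6*(¼) = 3/2)
o(E, X) = 2 (o(E, X) = ½ + 3/2 = 2)
(11*26)*o(10, -1) = (11*26)*2 = 286*2 = 572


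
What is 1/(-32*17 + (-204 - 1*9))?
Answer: -1/757 ≈ -0.0013210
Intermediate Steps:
1/(-32*17 + (-204 - 1*9)) = 1/(-544 + (-204 - 9)) = 1/(-544 - 213) = 1/(-757) = -1/757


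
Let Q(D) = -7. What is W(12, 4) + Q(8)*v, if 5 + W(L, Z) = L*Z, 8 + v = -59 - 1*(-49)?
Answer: 169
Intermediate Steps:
v = -18 (v = -8 + (-59 - 1*(-49)) = -8 + (-59 + 49) = -8 - 10 = -18)
W(L, Z) = -5 + L*Z
W(12, 4) + Q(8)*v = (-5 + 12*4) - 7*(-18) = (-5 + 48) + 126 = 43 + 126 = 169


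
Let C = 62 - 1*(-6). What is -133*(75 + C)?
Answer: -19019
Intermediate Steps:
C = 68 (C = 62 + 6 = 68)
-133*(75 + C) = -133*(75 + 68) = -133*143 = -19019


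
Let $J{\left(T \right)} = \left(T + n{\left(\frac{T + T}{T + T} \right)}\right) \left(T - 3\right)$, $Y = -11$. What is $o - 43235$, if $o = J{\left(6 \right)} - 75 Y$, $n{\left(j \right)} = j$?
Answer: $-42389$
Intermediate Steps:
$J{\left(T \right)} = \left(1 + T\right) \left(-3 + T\right)$ ($J{\left(T \right)} = \left(T + \frac{T + T}{T + T}\right) \left(T - 3\right) = \left(T + \frac{2 T}{2 T}\right) \left(-3 + T\right) = \left(T + 2 T \frac{1}{2 T}\right) \left(-3 + T\right) = \left(T + 1\right) \left(-3 + T\right) = \left(1 + T\right) \left(-3 + T\right)$)
$o = 846$ ($o = \left(-3 + 6^{2} - 12\right) - -825 = \left(-3 + 36 - 12\right) + 825 = 21 + 825 = 846$)
$o - 43235 = 846 - 43235 = -42389$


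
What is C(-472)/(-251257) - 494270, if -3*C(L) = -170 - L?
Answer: -372566391868/753771 ≈ -4.9427e+5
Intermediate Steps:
C(L) = 170/3 + L/3 (C(L) = -(-170 - L)/3 = 170/3 + L/3)
C(-472)/(-251257) - 494270 = (170/3 + (⅓)*(-472))/(-251257) - 494270 = (170/3 - 472/3)*(-1/251257) - 494270 = -302/3*(-1/251257) - 494270 = 302/753771 - 494270 = -372566391868/753771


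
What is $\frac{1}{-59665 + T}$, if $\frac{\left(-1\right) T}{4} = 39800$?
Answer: $- \frac{1}{218865} \approx -4.569 \cdot 10^{-6}$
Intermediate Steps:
$T = -159200$ ($T = \left(-4\right) 39800 = -159200$)
$\frac{1}{-59665 + T} = \frac{1}{-59665 - 159200} = \frac{1}{-218865} = - \frac{1}{218865}$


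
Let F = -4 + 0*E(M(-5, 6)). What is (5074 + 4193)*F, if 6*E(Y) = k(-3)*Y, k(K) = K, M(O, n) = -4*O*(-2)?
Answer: -37068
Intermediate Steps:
M(O, n) = 8*O
E(Y) = -Y/2 (E(Y) = (-3*Y)/6 = -Y/2)
F = -4 (F = -4 + 0*(-4*(-5)) = -4 + 0*(-½*(-40)) = -4 + 0*20 = -4 + 0 = -4)
(5074 + 4193)*F = (5074 + 4193)*(-4) = 9267*(-4) = -37068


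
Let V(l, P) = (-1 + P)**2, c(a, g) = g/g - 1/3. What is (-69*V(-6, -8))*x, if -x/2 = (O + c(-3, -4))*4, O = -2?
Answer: -59616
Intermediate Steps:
c(a, g) = 2/3 (c(a, g) = 1 - 1*1/3 = 1 - 1/3 = 2/3)
x = 32/3 (x = -2*(-2 + 2/3)*4 = -(-8)*4/3 = -2*(-16/3) = 32/3 ≈ 10.667)
(-69*V(-6, -8))*x = -69*(-1 - 8)**2*(32/3) = -69*(-9)**2*(32/3) = -69*81*(32/3) = -5589*32/3 = -59616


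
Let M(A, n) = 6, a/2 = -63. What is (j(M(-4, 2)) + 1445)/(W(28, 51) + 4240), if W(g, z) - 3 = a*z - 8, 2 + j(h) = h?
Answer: -207/313 ≈ -0.66134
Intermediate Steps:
a = -126 (a = 2*(-63) = -126)
j(h) = -2 + h
W(g, z) = -5 - 126*z (W(g, z) = 3 + (-126*z - 8) = 3 + (-8 - 126*z) = -5 - 126*z)
(j(M(-4, 2)) + 1445)/(W(28, 51) + 4240) = ((-2 + 6) + 1445)/((-5 - 126*51) + 4240) = (4 + 1445)/((-5 - 6426) + 4240) = 1449/(-6431 + 4240) = 1449/(-2191) = 1449*(-1/2191) = -207/313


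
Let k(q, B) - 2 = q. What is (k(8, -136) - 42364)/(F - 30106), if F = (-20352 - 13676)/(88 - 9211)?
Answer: 193197771/137311505 ≈ 1.4070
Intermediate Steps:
k(q, B) = 2 + q
F = 34028/9123 (F = -34028/(-9123) = -34028*(-1/9123) = 34028/9123 ≈ 3.7299)
(k(8, -136) - 42364)/(F - 30106) = ((2 + 8) - 42364)/(34028/9123 - 30106) = (10 - 42364)/(-274623010/9123) = -42354*(-9123/274623010) = 193197771/137311505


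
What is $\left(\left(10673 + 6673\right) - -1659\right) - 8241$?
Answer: $10764$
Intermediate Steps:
$\left(\left(10673 + 6673\right) - -1659\right) - 8241 = \left(17346 + 1659\right) - 8241 = 19005 - 8241 = 10764$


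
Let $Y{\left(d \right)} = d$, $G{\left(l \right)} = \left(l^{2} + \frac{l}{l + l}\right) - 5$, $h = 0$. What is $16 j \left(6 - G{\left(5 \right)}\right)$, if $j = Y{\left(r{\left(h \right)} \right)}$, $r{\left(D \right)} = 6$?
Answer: $-1392$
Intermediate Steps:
$G{\left(l \right)} = - \frac{9}{2} + l^{2}$ ($G{\left(l \right)} = \left(l^{2} + \frac{l}{2 l}\right) - 5 = \left(l^{2} + \frac{1}{2 l} l\right) - 5 = \left(l^{2} + \frac{1}{2}\right) - 5 = \left(\frac{1}{2} + l^{2}\right) - 5 = - \frac{9}{2} + l^{2}$)
$j = 6$
$16 j \left(6 - G{\left(5 \right)}\right) = 16 \cdot 6 \left(6 - \left(- \frac{9}{2} + 5^{2}\right)\right) = 96 \left(6 - \left(- \frac{9}{2} + 25\right)\right) = 96 \left(6 - \frac{41}{2}\right) = 96 \left(- \frac{29}{2}\right) = -1392$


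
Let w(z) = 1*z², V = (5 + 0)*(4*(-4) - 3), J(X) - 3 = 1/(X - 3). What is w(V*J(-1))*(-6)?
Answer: -3276075/8 ≈ -4.0951e+5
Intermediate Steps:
J(X) = 3 + 1/(-3 + X) (J(X) = 3 + 1/(X - 3) = 3 + 1/(-3 + X))
V = -95 (V = 5*(-16 - 3) = 5*(-19) = -95)
w(z) = z²
w(V*J(-1))*(-6) = (-95*(-8 + 3*(-1))/(-3 - 1))²*(-6) = (-95*(-8 - 3)/(-4))²*(-6) = (-(-95)*(-11)/4)²*(-6) = (-95*11/4)²*(-6) = (-1045/4)²*(-6) = (1092025/16)*(-6) = -3276075/8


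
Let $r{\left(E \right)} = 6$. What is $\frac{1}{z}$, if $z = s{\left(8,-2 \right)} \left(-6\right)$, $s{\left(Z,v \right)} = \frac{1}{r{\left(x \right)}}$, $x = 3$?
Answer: $-1$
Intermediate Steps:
$s{\left(Z,v \right)} = \frac{1}{6}$
$z = -1$ ($z = \frac{1}{6} \left(-6\right) = -1$)
$\frac{1}{z} = \frac{1}{-1} = -1$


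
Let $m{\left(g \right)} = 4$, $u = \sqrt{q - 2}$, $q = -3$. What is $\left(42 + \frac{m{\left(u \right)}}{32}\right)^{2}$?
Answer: $\frac{113569}{64} \approx 1774.5$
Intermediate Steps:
$u = i \sqrt{5}$ ($u = \sqrt{-3 - 2} = \sqrt{-5} = i \sqrt{5} \approx 2.2361 i$)
$\left(42 + \frac{m{\left(u \right)}}{32}\right)^{2} = \left(42 + \frac{4}{32}\right)^{2} = \left(42 + 4 \cdot \frac{1}{32}\right)^{2} = \left(42 + \frac{1}{8}\right)^{2} = \left(\frac{337}{8}\right)^{2} = \frac{113569}{64}$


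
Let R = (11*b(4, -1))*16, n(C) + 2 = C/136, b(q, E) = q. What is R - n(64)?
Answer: 11994/17 ≈ 705.53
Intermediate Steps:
n(C) = -2 + C/136
R = 704 (R = (11*4)*16 = 44*16 = 704)
R - n(64) = 704 - (-2 + (1/136)*64) = 704 - (-2 + 8/17) = 704 - 1*(-26/17) = 704 + 26/17 = 11994/17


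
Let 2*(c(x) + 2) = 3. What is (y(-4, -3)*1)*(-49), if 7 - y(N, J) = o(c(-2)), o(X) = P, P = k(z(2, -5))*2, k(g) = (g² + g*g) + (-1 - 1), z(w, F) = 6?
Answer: 6517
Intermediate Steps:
c(x) = -½ (c(x) = -2 + (½)*3 = -2 + 3/2 = -½)
k(g) = -2 + 2*g² (k(g) = (g² + g²) - 2 = 2*g² - 2 = -2 + 2*g²)
P = 140 (P = (-2 + 2*6²)*2 = (-2 + 2*36)*2 = (-2 + 72)*2 = 70*2 = 140)
o(X) = 140
y(N, J) = -133 (y(N, J) = 7 - 1*140 = 7 - 140 = -133)
(y(-4, -3)*1)*(-49) = -133*1*(-49) = -133*(-49) = 6517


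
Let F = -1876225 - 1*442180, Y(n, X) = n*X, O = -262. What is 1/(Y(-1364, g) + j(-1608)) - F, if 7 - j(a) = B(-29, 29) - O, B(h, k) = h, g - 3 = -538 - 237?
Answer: 2440775052711/1052782 ≈ 2.3184e+6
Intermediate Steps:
g = -772 (g = 3 + (-538 - 237) = 3 - 775 = -772)
Y(n, X) = X*n
j(a) = -226 (j(a) = 7 - (-29 - 1*(-262)) = 7 - (-29 + 262) = 7 - 1*233 = 7 - 233 = -226)
F = -2318405 (F = -1876225 - 442180 = -2318405)
1/(Y(-1364, g) + j(-1608)) - F = 1/(-772*(-1364) - 226) - 1*(-2318405) = 1/(1053008 - 226) + 2318405 = 1/1052782 + 2318405 = 2440775052711/1052782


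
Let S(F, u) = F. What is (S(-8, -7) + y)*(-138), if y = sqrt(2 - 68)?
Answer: 1104 - 138*I*sqrt(66) ≈ 1104.0 - 1121.1*I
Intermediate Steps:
y = I*sqrt(66) (y = sqrt(-66) = I*sqrt(66) ≈ 8.124*I)
(S(-8, -7) + y)*(-138) = (-8 + I*sqrt(66))*(-138) = 1104 - 138*I*sqrt(66)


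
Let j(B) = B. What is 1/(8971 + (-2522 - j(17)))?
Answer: 1/6432 ≈ 0.00015547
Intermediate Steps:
1/(8971 + (-2522 - j(17))) = 1/(8971 + (-2522 - 1*17)) = 1/(8971 + (-2522 - 17)) = 1/(8971 - 2539) = 1/6432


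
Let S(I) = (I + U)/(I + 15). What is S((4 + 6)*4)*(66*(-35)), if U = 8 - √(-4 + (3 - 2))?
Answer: -2016 + 42*I*√3 ≈ -2016.0 + 72.746*I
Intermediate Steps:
U = 8 - I*√3 (U = 8 - √(-4 + 1) = 8 - √(-3) = 8 - I*√3 ≈ 8.0 - 1.732*I)
S(I) = (8 + I - I*√3)/(15 + I) (S(I) = (I + (8 - I*√3))/(I + 15) = (8 + I - I*√3)/(15 + I))
S((4 + 6)*4)*(66*(-35)) = ((8 + (4 + 6)*4 - I*√3)/(15 + (4 + 6)*4))*(66*(-35)) = ((8 + 10*4 - I*√3)/(15 + 10*4))*(-2310) = ((8 + 40 - I*√3)/(15 + 40))*(-2310) = ((48 - I*√3)/55)*(-2310) = (48/55 - I*√3/55)*(-2310) = -2016 + 42*I*√3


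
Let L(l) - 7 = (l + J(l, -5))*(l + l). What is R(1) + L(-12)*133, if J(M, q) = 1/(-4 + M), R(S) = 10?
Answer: 78889/2 ≈ 39445.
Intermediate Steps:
L(l) = 7 + 2*l*(l + 1/(-4 + l)) (L(l) = 7 + (l + 1/(-4 + l))*(l + l) = 7 + (l + 1/(-4 + l))*(2*l) = 7 + 2*l*(l + 1/(-4 + l)))
R(1) + L(-12)*133 = 10 + ((2*(-12) + (-4 - 12)*(7 + 2*(-12)²))/(-4 - 12))*133 = 10 + ((-24 - 16*(7 + 2*144))/(-16))*133 = 10 - (-24 - 16*(7 + 288))/16*133 = 10 - (-24 - 16*295)/16*133 = 10 - (-24 - 4720)/16*133 = 10 - 1/16*(-4744)*133 = 10 + (593/2)*133 = 10 + 78869/2 = 78889/2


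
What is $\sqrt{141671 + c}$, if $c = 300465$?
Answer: $2 \sqrt{110534} \approx 664.93$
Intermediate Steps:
$\sqrt{141671 + c} = \sqrt{141671 + 300465} = \sqrt{442136} = 2 \sqrt{110534}$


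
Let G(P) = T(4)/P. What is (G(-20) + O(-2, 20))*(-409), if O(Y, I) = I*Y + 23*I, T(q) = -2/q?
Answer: -6871609/40 ≈ -1.7179e+5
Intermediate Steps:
O(Y, I) = 23*I + I*Y
G(P) = -1/(2*P) (G(P) = (-2/4)/P = (-2*¼)/P = -1/(2*P))
(G(-20) + O(-2, 20))*(-409) = (-½/(-20) + 20*(23 - 2))*(-409) = (-½*(-1/20) + 20*21)*(-409) = (1/40 + 420)*(-409) = (16801/40)*(-409) = -6871609/40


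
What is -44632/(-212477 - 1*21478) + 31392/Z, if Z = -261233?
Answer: 4315035896/61116766515 ≈ 0.070603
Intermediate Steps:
-44632/(-212477 - 1*21478) + 31392/Z = -44632/(-212477 - 1*21478) + 31392/(-261233) = -44632/(-212477 - 21478) + 31392*(-1/261233) = -44632/(-233955) - 31392/261233 = -44632*(-1/233955) - 31392/261233 = 44632/233955 - 31392/261233 = 4315035896/61116766515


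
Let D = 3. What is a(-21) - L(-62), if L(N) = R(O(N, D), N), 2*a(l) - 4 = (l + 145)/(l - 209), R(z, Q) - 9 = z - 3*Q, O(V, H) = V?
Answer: -15096/115 ≈ -131.27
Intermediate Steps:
R(z, Q) = 9 + z - 3*Q (R(z, Q) = 9 + (z - 3*Q) = 9 + z - 3*Q)
a(l) = 2 + (145 + l)/(2*(-209 + l)) (a(l) = 2 + ((l + 145)/(l - 209))/2 = 2 + ((145 + l)/(-209 + l))/2 = 2 + (145 + l)/(2*(-209 + l)))
L(N) = 9 - 2*N (L(N) = 9 + N - 3*N = 9 - 2*N)
a(-21) - L(-62) = (-691 + 5*(-21))/(2*(-209 - 21)) - (9 - 2*(-62)) = (½)*(-691 - 105)/(-230) - (9 + 124) = (½)*(-1/230)*(-796) - 1*133 = 199/115 - 133 = -15096/115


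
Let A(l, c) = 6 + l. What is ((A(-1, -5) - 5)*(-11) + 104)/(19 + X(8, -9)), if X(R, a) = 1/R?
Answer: 832/153 ≈ 5.4379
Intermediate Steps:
((A(-1, -5) - 5)*(-11) + 104)/(19 + X(8, -9)) = (((6 - 1) - 5)*(-11) + 104)/(19 + 1/8) = ((5 - 5)*(-11) + 104)/(19 + 1/8) = (0*(-11) + 104)/(153/8) = (0 + 104)*(8/153) = 104*(8/153) = 832/153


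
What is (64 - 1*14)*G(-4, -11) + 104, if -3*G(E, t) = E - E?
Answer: 104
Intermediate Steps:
G(E, t) = 0 (G(E, t) = -(E - E)/3 = -⅓*0 = 0)
(64 - 1*14)*G(-4, -11) + 104 = (64 - 1*14)*0 + 104 = (64 - 14)*0 + 104 = 50*0 + 104 = 0 + 104 = 104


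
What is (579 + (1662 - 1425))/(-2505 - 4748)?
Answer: -816/7253 ≈ -0.11251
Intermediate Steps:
(579 + (1662 - 1425))/(-2505 - 4748) = (579 + 237)/(-7253) = 816*(-1/7253) = -816/7253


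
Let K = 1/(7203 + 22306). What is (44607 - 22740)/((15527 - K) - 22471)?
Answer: -215091101/68303499 ≈ -3.1490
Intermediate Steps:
K = 1/29509 ≈ 3.3888e-5
(44607 - 22740)/((15527 - K) - 22471) = (44607 - 22740)/((15527 - 1*1/29509) - 22471) = 21867/((15527 - 1/29509) - 22471) = 21867/(458186242/29509 - 22471) = 21867/(-204910497/29509) = 21867*(-29509/204910497) = -215091101/68303499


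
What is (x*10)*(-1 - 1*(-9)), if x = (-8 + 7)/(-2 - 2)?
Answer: 20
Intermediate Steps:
x = ¼ (x = -1/(-4) = -1*(-¼) = ¼ ≈ 0.25000)
(x*10)*(-1 - 1*(-9)) = ((¼)*10)*(-1 - 1*(-9)) = 5*(-1 + 9)/2 = (5/2)*8 = 20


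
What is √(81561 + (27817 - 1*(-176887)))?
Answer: √286265 ≈ 535.04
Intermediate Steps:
√(81561 + (27817 - 1*(-176887))) = √(81561 + (27817 + 176887)) = √(81561 + 204704) = √286265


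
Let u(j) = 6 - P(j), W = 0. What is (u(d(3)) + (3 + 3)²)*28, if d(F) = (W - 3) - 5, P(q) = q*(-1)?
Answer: 952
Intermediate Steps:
P(q) = -q
d(F) = -8 (d(F) = (0 - 3) - 5 = -3 - 5 = -8)
u(j) = 6 + j (u(j) = 6 - (-1)*j = 6 + j)
(u(d(3)) + (3 + 3)²)*28 = ((6 - 8) + (3 + 3)²)*28 = (-2 + 6²)*28 = (-2 + 36)*28 = 34*28 = 952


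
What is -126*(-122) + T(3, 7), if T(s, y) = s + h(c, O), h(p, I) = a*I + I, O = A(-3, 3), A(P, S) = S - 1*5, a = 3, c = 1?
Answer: 15367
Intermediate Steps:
A(P, S) = -5 + S (A(P, S) = S - 5 = -5 + S)
O = -2 (O = -5 + 3 = -2)
h(p, I) = 4*I (h(p, I) = 3*I + I = 4*I)
T(s, y) = -8 + s (T(s, y) = s + 4*(-2) = s - 8 = -8 + s)
-126*(-122) + T(3, 7) = -126*(-122) + (-8 + 3) = 15372 - 5 = 15367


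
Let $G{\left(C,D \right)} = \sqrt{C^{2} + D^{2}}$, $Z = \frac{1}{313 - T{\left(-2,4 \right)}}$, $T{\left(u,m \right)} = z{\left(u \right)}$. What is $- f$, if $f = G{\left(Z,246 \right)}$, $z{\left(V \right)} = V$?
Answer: $- \frac{17 \sqrt{20777509}}{315} \approx -246.0$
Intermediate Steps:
$T{\left(u,m \right)} = u$
$Z = \frac{1}{315}$ ($Z = \frac{1}{313 - -2} = \frac{1}{313 + 2} = \frac{1}{315} \approx 0.0031746$)
$f = \frac{17 \sqrt{20777509}}{315}$ ($f = \sqrt{\left(\frac{1}{315}\right)^{2} + 246^{2}} = \sqrt{\frac{1}{99225} + 60516} = \sqrt{\frac{6004700101}{99225}} = \frac{17 \sqrt{20777509}}{315} \approx 246.0$)
$- f = - \frac{17 \sqrt{20777509}}{315}$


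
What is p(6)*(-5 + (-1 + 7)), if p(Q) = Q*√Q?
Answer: 6*√6 ≈ 14.697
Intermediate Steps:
p(Q) = Q^(3/2)
p(6)*(-5 + (-1 + 7)) = 6^(3/2)*(-5 + (-1 + 7)) = (6*√6)*(-5 + 6) = (6*√6)*1 = 6*√6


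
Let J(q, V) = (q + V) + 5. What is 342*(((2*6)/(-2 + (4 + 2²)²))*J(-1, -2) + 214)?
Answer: 2272932/31 ≈ 73320.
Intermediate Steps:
J(q, V) = 5 + V + q (J(q, V) = (V + q) + 5 = 5 + V + q)
342*(((2*6)/(-2 + (4 + 2²)²))*J(-1, -2) + 214) = 342*(((2*6)/(-2 + (4 + 2²)²))*(5 - 2 - 1) + 214) = 342*((12/(-2 + (4 + 4)²))*2 + 214) = 342*((12/(-2 + 8²))*2 + 214) = 342*((12/(-2 + 64))*2 + 214) = 342*((12/62)*2 + 214) = 342*((12*(1/62))*2 + 214) = 342*((6/31)*2 + 214) = 342*(12/31 + 214) = 342*(6646/31) = 2272932/31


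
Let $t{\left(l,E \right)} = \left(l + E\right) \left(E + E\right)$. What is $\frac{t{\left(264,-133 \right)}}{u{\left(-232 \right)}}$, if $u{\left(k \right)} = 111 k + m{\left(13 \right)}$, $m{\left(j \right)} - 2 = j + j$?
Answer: $\frac{17423}{12862} \approx 1.3546$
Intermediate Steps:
$m{\left(j \right)} = 2 + 2 j$ ($m{\left(j \right)} = 2 + \left(j + j\right) = 2 + 2 j$)
$t{\left(l,E \right)} = 2 E \left(E + l\right)$ ($t{\left(l,E \right)} = \left(E + l\right) 2 E = 2 E \left(E + l\right)$)
$u{\left(k \right)} = 28 + 111 k$ ($u{\left(k \right)} = 111 k + \left(2 + 2 \cdot 13\right) = 111 k + \left(2 + 26\right) = 111 k + 28 = 28 + 111 k$)
$\frac{t{\left(264,-133 \right)}}{u{\left(-232 \right)}} = \frac{2 \left(-133\right) \left(-133 + 264\right)}{28 + 111 \left(-232\right)} = \frac{2 \left(-133\right) 131}{28 - 25752} = - \frac{34846}{-25724} = \left(-34846\right) \left(- \frac{1}{25724}\right) = \frac{17423}{12862}$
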